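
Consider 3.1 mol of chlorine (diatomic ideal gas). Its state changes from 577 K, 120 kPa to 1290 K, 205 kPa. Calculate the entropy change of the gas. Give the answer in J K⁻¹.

ΔS = nC_p ln(T₂/T₁) − nR ln(P₂/P₁), with C_p = 7R/2 = 29.1 J mol⁻¹ K⁻¹ for a diatomic ideal gas.
ΔS = 3.1 × [29.1 × ln(1290/577) − 8.314 × ln(205/120)] = 58.8 J/K.

ΔS = 58.8 J/K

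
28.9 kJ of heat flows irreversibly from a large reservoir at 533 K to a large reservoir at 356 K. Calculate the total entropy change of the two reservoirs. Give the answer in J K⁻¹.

ΔS_hot = −Q/T_H = −28900/533 = -54.22 J/K and ΔS_cold = +Q/T_C = 28900/356 = 81.18 J/K.
ΔS_total = -54.22 + 81.18 = 27 J/K, positive as the second law requires.

ΔS_total = 27 J/K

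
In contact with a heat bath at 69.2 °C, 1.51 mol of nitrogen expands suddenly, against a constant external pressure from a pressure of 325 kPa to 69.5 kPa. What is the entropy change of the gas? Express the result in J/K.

Entropy is a state function, so ΔS_gas depends only on the end states.
For an isothermal ideal gas ΔS_gas = nR ln(P₁/P₂) = 1.51 × 8.314 × ln(325/69.5) = 19.4 J/K.

ΔS_gas = 19.4 J/K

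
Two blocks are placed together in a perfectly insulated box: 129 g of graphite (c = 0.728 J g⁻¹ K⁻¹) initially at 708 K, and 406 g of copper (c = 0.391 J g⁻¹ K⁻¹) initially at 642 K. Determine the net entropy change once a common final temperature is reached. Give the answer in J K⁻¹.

ΔS_total = 0.285 J/K

Energy balance: T_f = (m₁c₁T₁ + m₂c₂T₂)/(m₁c₁ + m₂c₂) = 666.53 K.
ΔS₁ = m₁c₁ ln(T_f/T₁) = 93.912 × ln(666.53/708) = -5.668 J/K.
ΔS₂ = m₂c₂ ln(T_f/T₂) = 158.746 × ln(666.53/642) = 5.953 J/K.
ΔS_total = -5.668 + 5.953 = 0.285 J/K.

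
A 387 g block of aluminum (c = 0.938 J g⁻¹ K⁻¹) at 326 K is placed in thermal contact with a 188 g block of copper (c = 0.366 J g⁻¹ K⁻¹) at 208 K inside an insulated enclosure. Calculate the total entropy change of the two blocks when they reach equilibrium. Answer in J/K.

Energy balance: T_f = (m₁c₁T₁ + m₂c₂T₂)/(m₁c₁ + m₂c₂) = 307.2 K.
ΔS₁ = m₁c₁ ln(T_f/T₁) = 363.006 × ln(307.2/326) = -21.565 J/K.
ΔS₂ = m₂c₂ ln(T_f/T₂) = 68.808 × ln(307.2/208) = 26.832 J/K.
ΔS_total = -21.565 + 26.832 = 5.27 J/K.

ΔS_total = 5.27 J/K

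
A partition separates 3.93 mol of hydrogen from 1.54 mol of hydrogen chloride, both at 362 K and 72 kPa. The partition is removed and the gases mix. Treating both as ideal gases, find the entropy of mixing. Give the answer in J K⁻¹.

Mole fractions: x_A = 3.93/5.47 = 0.718, x_B = 0.282.
ΔS_mix = −R(n_A ln x_A + n_B ln x_B) = −8.314 × (3.93 ln 0.718 + 1.54 ln 0.282) = 27 J/K.

ΔS_mix = 27 J/K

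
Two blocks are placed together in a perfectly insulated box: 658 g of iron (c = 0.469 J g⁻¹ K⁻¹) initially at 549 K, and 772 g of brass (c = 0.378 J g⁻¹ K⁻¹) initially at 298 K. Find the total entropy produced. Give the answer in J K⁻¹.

ΔS_total = 27.4 J/K

Energy balance: T_f = (m₁c₁T₁ + m₂c₂T₂)/(m₁c₁ + m₂c₂) = 427.01 K.
ΔS₁ = m₁c₁ ln(T_f/T₁) = 308.602 × ln(427.01/549) = -77.55 J/K.
ΔS₂ = m₂c₂ ln(T_f/T₂) = 291.816 × ln(427.01/298) = 104.97 J/K.
ΔS_total = -77.55 + 104.97 = 27.4 J/K.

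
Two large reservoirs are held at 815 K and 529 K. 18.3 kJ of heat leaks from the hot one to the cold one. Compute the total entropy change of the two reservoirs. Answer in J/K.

ΔS_total = 12.1 J/K

ΔS_hot = −Q/T_H = −18300/815 = -22.45 J/K and ΔS_cold = +Q/T_C = 18300/529 = 34.59 J/K.
ΔS_total = -22.45 + 34.59 = 12.1 J/K, positive as the second law requires.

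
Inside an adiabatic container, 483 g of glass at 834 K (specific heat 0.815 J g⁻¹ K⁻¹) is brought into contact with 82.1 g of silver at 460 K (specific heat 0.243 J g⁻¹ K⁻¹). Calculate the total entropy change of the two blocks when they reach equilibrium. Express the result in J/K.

Energy balance: T_f = (m₁c₁T₁ + m₂c₂T₂)/(m₁c₁ + m₂c₂) = 815.96 K.
ΔS₁ = m₁c₁ ln(T_f/T₁) = 393.645 × ln(815.96/834) = -8.6084 J/K.
ΔS₂ = m₂c₂ ln(T_f/T₂) = 19.9503 × ln(815.96/460) = 11.434 J/K.
ΔS_total = -8.6084 + 11.434 = 2.83 J/K.

ΔS_total = 2.83 J/K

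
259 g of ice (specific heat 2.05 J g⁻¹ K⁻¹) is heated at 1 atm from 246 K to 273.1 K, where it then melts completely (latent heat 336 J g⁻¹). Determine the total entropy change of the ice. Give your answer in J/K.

ΔS = 374 J/K

Warming step: ΔS₁ = m c ln(T_tr/T_i) = 259 × 2.05 × ln(273.1/246) = 55.49 J/K.
Phase change: ΔS₂ = +mL/T_tr = 259 × 336 / 273.1 = 318.7 J/K.
ΔS_total = (55.49) + (318.7) = 374 J/K.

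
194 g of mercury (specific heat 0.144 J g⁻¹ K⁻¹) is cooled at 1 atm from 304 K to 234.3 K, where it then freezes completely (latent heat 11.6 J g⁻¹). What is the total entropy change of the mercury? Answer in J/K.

Cooling step: ΔS₁ = m c ln(T_tr/T_i) = 194 × 0.144 × ln(234.3/304) = -7.275 J/K.
Phase change: ΔS₂ = −mL/T_tr = −194 × 11.6 / 234.3 = -9.605 J/K.
ΔS_total = (-7.275) + (-9.605) = -16.9 J/K.

ΔS = -16.9 J/K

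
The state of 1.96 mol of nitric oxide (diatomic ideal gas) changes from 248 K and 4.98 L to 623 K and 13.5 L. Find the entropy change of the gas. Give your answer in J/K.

ΔS = 53.8 J/K

Entropy is a state function: ΔS = nC_V ln(T₂/T₁) + nR ln(V₂/V₁), with C_V = 5R/2 = 20.79 J mol⁻¹ K⁻¹ for a diatomic ideal gas.
ΔS = 1.96 × [20.79 × ln(623/248) + 8.314 × ln(13.5/4.98)] = 53.8 J/K.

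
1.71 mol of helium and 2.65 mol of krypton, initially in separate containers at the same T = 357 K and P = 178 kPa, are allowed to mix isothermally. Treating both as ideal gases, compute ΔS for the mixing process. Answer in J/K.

ΔS_mix = 24.3 J/K

Mole fractions: x_A = 1.71/4.36 = 0.392, x_B = 0.608.
ΔS_mix = −R(n_A ln x_A + n_B ln x_B) = −8.314 × (1.71 ln 0.392 + 2.65 ln 0.608) = 24.3 J/K.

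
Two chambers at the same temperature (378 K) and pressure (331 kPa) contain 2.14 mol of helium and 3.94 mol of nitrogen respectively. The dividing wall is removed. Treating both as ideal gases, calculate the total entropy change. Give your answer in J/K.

Mole fractions: x_A = 2.14/6.08 = 0.352, x_B = 0.648.
ΔS_mix = −R(n_A ln x_A + n_B ln x_B) = −8.314 × (2.14 ln 0.352 + 3.94 ln 0.648) = 32.8 J/K.

ΔS_mix = 32.8 J/K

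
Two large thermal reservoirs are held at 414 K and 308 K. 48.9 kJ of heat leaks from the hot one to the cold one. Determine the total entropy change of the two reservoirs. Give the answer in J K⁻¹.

ΔS_hot = −Q/T_H = −48900/414 = -118.1 J/K and ΔS_cold = +Q/T_C = 48900/308 = 158.8 J/K.
ΔS_total = -118.1 + 158.8 = 40.7 J/K, positive as the second law requires.

ΔS_total = 40.7 J/K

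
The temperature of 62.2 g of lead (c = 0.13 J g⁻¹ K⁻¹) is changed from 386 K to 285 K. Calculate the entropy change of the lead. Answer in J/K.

ΔS = -2.45 J/K

ΔS = ∫dQ_rev/T = m c ln(T₂/T₁) = 62.2 × 0.13 × ln(285/386) = -2.45 J/K.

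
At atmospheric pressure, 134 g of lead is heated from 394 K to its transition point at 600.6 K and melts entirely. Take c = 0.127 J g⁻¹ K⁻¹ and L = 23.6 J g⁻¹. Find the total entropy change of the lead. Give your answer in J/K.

Warming step: ΔS₁ = m c ln(T_tr/T_i) = 134 × 0.127 × ln(600.6/394) = 7.174 J/K.
Phase change: ΔS₂ = +mL/T_tr = 134 × 23.6 / 600.6 = 5.265 J/K.
ΔS_total = (7.174) + (5.265) = 12.4 J/K.

ΔS = 12.4 J/K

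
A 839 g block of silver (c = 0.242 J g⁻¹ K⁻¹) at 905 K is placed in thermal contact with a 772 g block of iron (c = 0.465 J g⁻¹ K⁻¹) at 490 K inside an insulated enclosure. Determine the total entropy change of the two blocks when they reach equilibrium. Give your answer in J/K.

ΔS_total = 25.5 J/K

Energy balance: T_f = (m₁c₁T₁ + m₂c₂T₂)/(m₁c₁ + m₂c₂) = 639.93 K.
ΔS₁ = m₁c₁ ln(T_f/T₁) = 203.038 × ln(639.93/905) = -70.37 J/K.
ΔS₂ = m₂c₂ ln(T_f/T₂) = 358.98 × ln(639.93/490) = 95.83 J/K.
ΔS_total = -70.37 + 95.83 = 25.5 J/K.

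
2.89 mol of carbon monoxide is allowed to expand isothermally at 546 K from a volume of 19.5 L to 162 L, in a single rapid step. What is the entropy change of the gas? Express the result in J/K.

Entropy is a state function, so ΔS_gas depends only on the end states.
For an isothermal ideal gas ΔS_gas = nR ln(V₂/V₁) = 2.89 × 8.314 × ln(162/19.5) = 50.9 J/K.

ΔS_gas = 50.9 J/K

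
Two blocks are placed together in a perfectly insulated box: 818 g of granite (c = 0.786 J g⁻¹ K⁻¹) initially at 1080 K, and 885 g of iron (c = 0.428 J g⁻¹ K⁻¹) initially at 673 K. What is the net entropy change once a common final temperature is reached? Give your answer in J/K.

ΔS_total = 25.4 J/K

Energy balance: T_f = (m₁c₁T₁ + m₂c₂T₂)/(m₁c₁ + m₂c₂) = 929.11 K.
ΔS₁ = m₁c₁ ln(T_f/T₁) = 642.948 × ln(929.11/1080) = -96.753 J/K.
ΔS₂ = m₂c₂ ln(T_f/T₂) = 378.78 × ln(929.11/673) = 122.15 J/K.
ΔS_total = -96.753 + 122.15 = 25.4 J/K.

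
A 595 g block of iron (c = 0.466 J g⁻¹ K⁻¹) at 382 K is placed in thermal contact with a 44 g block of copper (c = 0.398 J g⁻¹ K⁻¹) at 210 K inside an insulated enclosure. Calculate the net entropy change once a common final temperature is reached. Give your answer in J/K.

Energy balance: T_f = (m₁c₁T₁ + m₂c₂T₂)/(m₁c₁ + m₂c₂) = 371.78 K.
ΔS₁ = m₁c₁ ln(T_f/T₁) = 277.27 × ln(371.78/382) = -7.5176 J/K.
ΔS₂ = m₂c₂ ln(T_f/T₂) = 17.512 × ln(371.78/210) = 10.003 J/K.
ΔS_total = -7.5176 + 10.003 = 2.49 J/K.

ΔS_total = 2.49 J/K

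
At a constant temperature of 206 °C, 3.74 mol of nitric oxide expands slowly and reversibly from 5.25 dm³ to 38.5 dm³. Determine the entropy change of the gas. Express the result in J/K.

ΔS_gas = 62 J/K

For an isothermal ideal gas ΔS_gas = nR ln(V₂/V₁) = 3.74 × 8.314 × ln(38.5/5.25) = 62 J/K.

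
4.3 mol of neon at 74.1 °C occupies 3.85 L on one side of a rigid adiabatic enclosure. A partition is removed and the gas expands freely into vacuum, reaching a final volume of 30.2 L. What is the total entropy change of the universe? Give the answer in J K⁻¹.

ΔS_universe = 73.6 J/K

For an ideal gas in free expansion Q = 0 and W = 0, so T is unchanged.
Entropy is a state function; using a reversible isothermal path, ΔS_gas = nR ln(V₂/V₁) = 4.3 × 8.314 × ln(30.2/3.85) = 73.6 J/K.
The insulated surroundings exchange no heat, so ΔS_surr = 0 and ΔS_universe = ΔS_gas.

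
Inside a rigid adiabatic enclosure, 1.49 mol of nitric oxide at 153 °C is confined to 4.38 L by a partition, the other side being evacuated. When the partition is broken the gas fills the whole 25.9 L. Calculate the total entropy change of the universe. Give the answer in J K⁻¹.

ΔS_universe = 22 J/K

For an ideal gas in free expansion Q = 0 and W = 0, so T is unchanged.
Entropy is a state function; using a reversible isothermal path, ΔS_gas = nR ln(V₂/V₁) = 1.49 × 8.314 × ln(25.9/4.38) = 22 J/K.
The insulated surroundings exchange no heat, so ΔS_surr = 0 and ΔS_universe = ΔS_gas.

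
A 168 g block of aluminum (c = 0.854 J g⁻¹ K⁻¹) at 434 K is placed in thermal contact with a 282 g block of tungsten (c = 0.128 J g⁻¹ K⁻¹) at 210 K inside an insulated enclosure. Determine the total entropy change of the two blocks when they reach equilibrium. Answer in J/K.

Energy balance: T_f = (m₁c₁T₁ + m₂c₂T₂)/(m₁c₁ + m₂c₂) = 388.97 K.
ΔS₁ = m₁c₁ ln(T_f/T₁) = 143.472 × ln(388.97/434) = -15.72 J/K.
ΔS₂ = m₂c₂ ln(T_f/T₂) = 36.096 × ln(388.97/210) = 22.25 J/K.
ΔS_total = -15.72 + 22.25 = 6.53 J/K.

ΔS_total = 6.53 J/K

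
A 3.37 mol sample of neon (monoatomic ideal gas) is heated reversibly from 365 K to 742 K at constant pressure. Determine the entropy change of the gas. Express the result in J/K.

At constant pressure, ΔS = nC_p ln(T₂/T₁) with C_p = 5R/2 = 20.79 J mol⁻¹ K⁻¹.
ΔS = 3.37 × 20.79 × ln(742/365) = 49.7 J/K.

ΔS = 49.7 J/K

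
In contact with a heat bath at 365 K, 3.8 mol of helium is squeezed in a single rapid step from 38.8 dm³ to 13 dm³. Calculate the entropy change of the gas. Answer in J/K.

Entropy is a state function, so ΔS_gas depends only on the end states.
For an isothermal ideal gas ΔS_gas = nR ln(V₂/V₁) = 3.8 × 8.314 × ln(13/38.8) = -34.5 J/K.

ΔS_gas = -34.5 J/K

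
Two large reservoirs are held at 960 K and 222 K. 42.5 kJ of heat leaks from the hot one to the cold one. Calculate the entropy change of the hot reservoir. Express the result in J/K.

The hot reservoir loses heat Q, so ΔS_hot = −Q/T_H = −42500/960 = -44.3 J/K.

ΔS_hot = -44.3 J/K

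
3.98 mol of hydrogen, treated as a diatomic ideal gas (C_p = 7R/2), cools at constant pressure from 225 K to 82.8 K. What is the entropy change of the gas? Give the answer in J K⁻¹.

ΔS = -116 J/K

At constant pressure, ΔS = nC_p ln(T₂/T₁) with C_p = 7R/2 = 29.1 J mol⁻¹ K⁻¹.
ΔS = 3.98 × 29.1 × ln(82.8/225) = -116 J/K.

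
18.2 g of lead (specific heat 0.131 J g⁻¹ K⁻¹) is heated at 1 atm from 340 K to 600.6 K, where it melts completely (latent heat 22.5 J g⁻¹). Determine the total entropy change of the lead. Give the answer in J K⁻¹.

ΔS = 2.04 J/K

Warming step: ΔS₁ = m c ln(T_tr/T_i) = 18.2 × 0.131 × ln(600.6/340) = 1.357 J/K.
Phase change: ΔS₂ = +mL/T_tr = 18.2 × 22.5 / 600.6 = 0.6818 J/K.
ΔS_total = (1.357) + (0.6818) = 2.04 J/K.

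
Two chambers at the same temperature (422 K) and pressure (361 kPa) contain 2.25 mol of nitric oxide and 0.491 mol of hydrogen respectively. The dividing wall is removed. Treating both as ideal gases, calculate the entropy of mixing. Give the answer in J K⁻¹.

ΔS_mix = 10.7 J/K

Mole fractions: x_A = 2.25/2.74 = 0.821, x_B = 0.179.
ΔS_mix = −R(n_A ln x_A + n_B ln x_B) = −8.314 × (2.25 ln 0.821 + 0.491 ln 0.179) = 10.7 J/K.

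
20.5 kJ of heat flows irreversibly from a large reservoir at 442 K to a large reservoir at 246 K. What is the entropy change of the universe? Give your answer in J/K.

ΔS_total = 37 J/K

ΔS_hot = −Q/T_H = −20500/442 = -46.38 J/K and ΔS_cold = +Q/T_C = 20500/246 = 83.333 J/K.
ΔS_total = -46.38 + 83.333 = 37 J/K, positive as the second law requires.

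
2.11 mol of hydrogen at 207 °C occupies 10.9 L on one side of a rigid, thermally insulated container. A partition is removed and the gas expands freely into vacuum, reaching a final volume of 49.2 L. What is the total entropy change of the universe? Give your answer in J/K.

For an ideal gas in free expansion Q = 0 and W = 0, so T is unchanged.
Entropy is a state function; using a reversible isothermal path, ΔS_gas = nR ln(V₂/V₁) = 2.11 × 8.314 × ln(49.2/10.9) = 26.4 J/K.
The insulated surroundings exchange no heat, so ΔS_surr = 0 and ΔS_universe = ΔS_gas.

ΔS_universe = 26.4 J/K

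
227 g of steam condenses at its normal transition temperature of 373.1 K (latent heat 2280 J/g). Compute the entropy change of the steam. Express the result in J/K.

Heat released by the substance: Q = −mL = −227 × 2280 = −517560 J.
At constant T, ΔS = Q_rev/T = −517560 / 373.1 = -1390 J/K.

ΔS = -1390 J/K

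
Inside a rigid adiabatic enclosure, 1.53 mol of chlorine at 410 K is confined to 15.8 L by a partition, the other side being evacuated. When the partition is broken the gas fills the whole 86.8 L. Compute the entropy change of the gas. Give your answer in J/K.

ΔS_gas = 21.7 J/K

For an ideal gas in free expansion Q = 0 and W = 0, so T is unchanged.
Entropy is a state function; using a reversible isothermal path, ΔS_gas = nR ln(V₂/V₁) = 1.53 × 8.314 × ln(86.8/15.8) = 21.7 J/K.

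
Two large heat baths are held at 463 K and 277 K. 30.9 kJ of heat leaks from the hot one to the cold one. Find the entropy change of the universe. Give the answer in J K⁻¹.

ΔS_hot = −Q/T_H = −30900/463 = -66.739 J/K and ΔS_cold = +Q/T_C = 30900/277 = 111.55 J/K.
ΔS_total = -66.739 + 111.55 = 44.8 J/K, positive as the second law requires.

ΔS_total = 44.8 J/K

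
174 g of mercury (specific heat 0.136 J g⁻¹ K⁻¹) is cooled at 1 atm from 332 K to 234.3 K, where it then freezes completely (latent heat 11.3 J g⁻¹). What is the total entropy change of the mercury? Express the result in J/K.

Cooling step: ΔS₁ = m c ln(T_tr/T_i) = 174 × 0.136 × ln(234.3/332) = -8.248 J/K.
Phase change: ΔS₂ = −mL/T_tr = −174 × 11.3 / 234.3 = -8.392 J/K.
ΔS_total = (-8.248) + (-8.392) = -16.6 J/K.

ΔS = -16.6 J/K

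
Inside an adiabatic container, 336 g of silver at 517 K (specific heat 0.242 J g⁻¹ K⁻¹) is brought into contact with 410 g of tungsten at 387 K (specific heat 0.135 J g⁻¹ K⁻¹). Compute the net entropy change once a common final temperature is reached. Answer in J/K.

Energy balance: T_f = (m₁c₁T₁ + m₂c₂T₂)/(m₁c₁ + m₂c₂) = 464.35 K.
ΔS₁ = m₁c₁ ln(T_f/T₁) = 81.312 × ln(464.35/517) = -8.7336 J/K.
ΔS₂ = m₂c₂ ln(T_f/T₂) = 55.35 × ln(464.35/387) = 10.085 J/K.
ΔS_total = -8.7336 + 10.085 = 1.35 J/K.

ΔS_total = 1.35 J/K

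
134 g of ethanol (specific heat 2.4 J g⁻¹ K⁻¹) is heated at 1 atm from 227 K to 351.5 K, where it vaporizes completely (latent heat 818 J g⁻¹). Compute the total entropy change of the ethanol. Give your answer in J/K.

Warming step: ΔS₁ = m c ln(T_tr/T_i) = 134 × 2.4 × ln(351.5/227) = 140.6 J/K.
Phase change: ΔS₂ = +mL/T_tr = 134 × 818 / 351.5 = 311.8 J/K.
ΔS_total = (140.6) + (311.8) = 452 J/K.

ΔS = 452 J/K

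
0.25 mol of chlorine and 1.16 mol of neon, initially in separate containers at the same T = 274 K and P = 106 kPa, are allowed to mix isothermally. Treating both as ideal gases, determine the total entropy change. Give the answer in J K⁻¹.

ΔS_mix = 5.48 J/K

Mole fractions: x_A = 0.25/1.41 = 0.177, x_B = 0.823.
ΔS_mix = −R(n_A ln x_A + n_B ln x_B) = −8.314 × (0.25 ln 0.177 + 1.16 ln 0.823) = 5.48 J/K.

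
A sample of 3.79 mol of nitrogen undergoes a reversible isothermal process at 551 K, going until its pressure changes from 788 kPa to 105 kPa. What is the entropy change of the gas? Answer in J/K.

ΔS_gas = 63.5 J/K

For an isothermal ideal gas ΔS_gas = nR ln(P₁/P₂) = 3.79 × 8.314 × ln(788/105) = 63.5 J/K.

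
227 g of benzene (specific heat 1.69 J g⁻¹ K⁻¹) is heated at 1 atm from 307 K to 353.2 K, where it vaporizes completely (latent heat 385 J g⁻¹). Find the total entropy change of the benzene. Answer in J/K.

Warming step: ΔS₁ = m c ln(T_tr/T_i) = 227 × 1.69 × ln(353.2/307) = 53.78 J/K.
Phase change: ΔS₂ = +mL/T_tr = 227 × 385 / 353.2 = 247.4 J/K.
ΔS_total = (53.78) + (247.4) = 301 J/K.

ΔS = 301 J/K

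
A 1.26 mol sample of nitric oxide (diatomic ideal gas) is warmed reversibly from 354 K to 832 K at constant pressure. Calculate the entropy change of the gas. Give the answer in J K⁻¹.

At constant pressure, ΔS = nC_p ln(T₂/T₁) with C_p = 7R/2 = 29.1 J mol⁻¹ K⁻¹.
ΔS = 1.26 × 29.1 × ln(832/354) = 31.3 J/K.

ΔS = 31.3 J/K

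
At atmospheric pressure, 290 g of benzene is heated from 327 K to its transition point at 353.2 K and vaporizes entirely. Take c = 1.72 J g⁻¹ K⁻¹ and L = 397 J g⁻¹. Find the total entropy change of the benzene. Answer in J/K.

Warming step: ΔS₁ = m c ln(T_tr/T_i) = 290 × 1.72 × ln(353.2/327) = 38.44 J/K.
Phase change: ΔS₂ = +mL/T_tr = 290 × 397 / 353.2 = 326 J/K.
ΔS_total = (38.44) + (326) = 364 J/K.

ΔS = 364 J/K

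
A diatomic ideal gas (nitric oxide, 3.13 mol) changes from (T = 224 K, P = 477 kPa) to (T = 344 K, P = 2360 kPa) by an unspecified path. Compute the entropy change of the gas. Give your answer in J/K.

ΔS = nC_p ln(T₂/T₁) − nR ln(P₂/P₁), with C_p = 7R/2 = 29.1 J mol⁻¹ K⁻¹ for a diatomic ideal gas.
ΔS = 3.13 × [29.1 × ln(344/224) − 8.314 × ln(2360/477)] = -2.54 J/K.

ΔS = -2.54 J/K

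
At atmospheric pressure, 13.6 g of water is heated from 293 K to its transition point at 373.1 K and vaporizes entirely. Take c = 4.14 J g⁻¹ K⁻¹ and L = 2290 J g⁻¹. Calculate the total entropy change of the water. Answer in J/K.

ΔS = 97.1 J/K

Warming step: ΔS₁ = m c ln(T_tr/T_i) = 13.6 × 4.14 × ln(373.1/293) = 13.61 J/K.
Phase change: ΔS₂ = +mL/T_tr = 13.6 × 2290 / 373.1 = 83.47 J/K.
ΔS_total = (13.61) + (83.47) = 97.1 J/K.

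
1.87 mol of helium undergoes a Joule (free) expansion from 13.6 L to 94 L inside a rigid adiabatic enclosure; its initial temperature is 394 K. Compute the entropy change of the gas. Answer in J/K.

ΔS_gas = 30.1 J/K

No heat is exchanged and no work is done, so the ideal-gas temperature stays constant.
Entropy is a state function; using a reversible isothermal path, ΔS_gas = nR ln(V₂/V₁) = 1.87 × 8.314 × ln(94/13.6) = 30.1 J/K.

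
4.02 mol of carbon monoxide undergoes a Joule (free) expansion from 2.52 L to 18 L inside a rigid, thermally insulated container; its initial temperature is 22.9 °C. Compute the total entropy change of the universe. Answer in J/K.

No heat is exchanged and no work is done, so the ideal-gas temperature stays constant.
Entropy is a state function; using a reversible isothermal path, ΔS_gas = nR ln(V₂/V₁) = 4.02 × 8.314 × ln(18/2.52) = 65.7 J/K.
The insulated surroundings exchange no heat, so ΔS_surr = 0 and ΔS_universe = ΔS_gas.

ΔS_universe = 65.7 J/K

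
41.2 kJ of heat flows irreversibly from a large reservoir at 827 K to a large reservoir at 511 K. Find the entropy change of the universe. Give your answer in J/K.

ΔS_hot = −Q/T_H = −41200/827 = -49.82 J/K and ΔS_cold = +Q/T_C = 41200/511 = 80.63 J/K.
ΔS_total = -49.82 + 80.63 = 30.8 J/K, positive as the second law requires.

ΔS_total = 30.8 J/K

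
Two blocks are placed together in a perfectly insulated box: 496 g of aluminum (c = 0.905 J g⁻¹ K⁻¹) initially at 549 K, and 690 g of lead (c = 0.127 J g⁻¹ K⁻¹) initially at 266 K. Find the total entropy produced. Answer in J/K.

ΔS_total = 16.3 J/K

Energy balance: T_f = (m₁c₁T₁ + m₂c₂T₂)/(m₁c₁ + m₂c₂) = 502.78 K.
ΔS₁ = m₁c₁ ln(T_f/T₁) = 448.88 × ln(502.78/549) = -39.48 J/K.
ΔS₂ = m₂c₂ ln(T_f/T₂) = 87.63 × ln(502.78/266) = 55.79 J/K.
ΔS_total = -39.48 + 55.79 = 16.3 J/K.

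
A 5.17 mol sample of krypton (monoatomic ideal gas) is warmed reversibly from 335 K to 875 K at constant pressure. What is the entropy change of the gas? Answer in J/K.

ΔS = 103 J/K

At constant pressure, ΔS = nC_p ln(T₂/T₁) with C_p = 5R/2 = 20.79 J mol⁻¹ K⁻¹.
ΔS = 5.17 × 20.79 × ln(875/335) = 103 J/K.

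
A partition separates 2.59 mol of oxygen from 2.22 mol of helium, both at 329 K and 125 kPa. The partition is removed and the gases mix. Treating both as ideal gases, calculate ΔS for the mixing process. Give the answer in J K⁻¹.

ΔS_mix = 27.6 J/K

Mole fractions: x_A = 2.59/4.81 = 0.538, x_B = 0.462.
ΔS_mix = −R(n_A ln x_A + n_B ln x_B) = −8.314 × (2.59 ln 0.538 + 2.22 ln 0.462) = 27.6 J/K.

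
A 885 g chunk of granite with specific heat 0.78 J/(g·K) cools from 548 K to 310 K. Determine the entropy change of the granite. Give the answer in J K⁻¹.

ΔS = -393 J/K

ΔS = ∫dQ_rev/T = m c ln(T₂/T₁) = 885 × 0.78 × ln(310/548) = -393 J/K.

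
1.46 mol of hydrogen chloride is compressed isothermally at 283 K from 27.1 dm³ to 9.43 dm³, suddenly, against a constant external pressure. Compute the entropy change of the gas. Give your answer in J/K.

Entropy is a state function, so ΔS_gas depends only on the end states.
For an isothermal ideal gas ΔS_gas = nR ln(V₂/V₁) = 1.46 × 8.314 × ln(9.43/27.1) = -12.8 J/K.

ΔS_gas = -12.8 J/K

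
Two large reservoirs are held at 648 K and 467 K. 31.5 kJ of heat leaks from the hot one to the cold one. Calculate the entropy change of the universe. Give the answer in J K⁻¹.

ΔS_hot = −Q/T_H = −31500/648 = -48.61 J/K and ΔS_cold = +Q/T_C = 31500/467 = 67.45 J/K.
ΔS_total = -48.61 + 67.45 = 18.8 J/K, positive as the second law requires.

ΔS_total = 18.8 J/K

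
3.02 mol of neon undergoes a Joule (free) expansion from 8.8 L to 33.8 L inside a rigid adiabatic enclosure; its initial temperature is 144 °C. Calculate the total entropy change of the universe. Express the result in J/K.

ΔS_universe = 33.8 J/K

No heat is exchanged and no work is done, so the ideal-gas temperature stays constant.
Entropy is a state function; using a reversible isothermal path, ΔS_gas = nR ln(V₂/V₁) = 3.02 × 8.314 × ln(33.8/8.8) = 33.8 J/K.
The insulated surroundings exchange no heat, so ΔS_surr = 0 and ΔS_universe = ΔS_gas.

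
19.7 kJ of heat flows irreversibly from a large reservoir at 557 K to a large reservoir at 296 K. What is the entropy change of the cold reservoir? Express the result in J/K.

ΔS_cold = 66.6 J/K

The cold reservoir gains heat Q, so ΔS_cold = +Q/T_C = 19700/296 = 66.6 J/K.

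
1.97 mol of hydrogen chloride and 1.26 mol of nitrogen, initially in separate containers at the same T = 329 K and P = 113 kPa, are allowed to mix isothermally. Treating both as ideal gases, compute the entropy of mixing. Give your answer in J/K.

Mole fractions: x_A = 1.97/3.23 = 0.61, x_B = 0.39.
ΔS_mix = −R(n_A ln x_A + n_B ln x_B) = −8.314 × (1.97 ln 0.61 + 1.26 ln 0.39) = 18 J/K.

ΔS_mix = 18 J/K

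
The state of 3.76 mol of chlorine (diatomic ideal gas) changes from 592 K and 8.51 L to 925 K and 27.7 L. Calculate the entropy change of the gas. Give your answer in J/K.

Entropy is a state function: ΔS = nC_V ln(T₂/T₁) + nR ln(V₂/V₁), with C_V = 5R/2 = 20.79 J mol⁻¹ K⁻¹ for a diatomic ideal gas.
ΔS = 3.76 × [20.79 × ln(925/592) + 8.314 × ln(27.7/8.51)] = 71.8 J/K.

ΔS = 71.8 J/K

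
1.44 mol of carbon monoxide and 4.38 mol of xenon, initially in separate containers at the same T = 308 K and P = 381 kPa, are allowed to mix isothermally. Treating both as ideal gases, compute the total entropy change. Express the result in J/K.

ΔS_mix = 27.1 J/K

Mole fractions: x_A = 1.44/5.82 = 0.247, x_B = 0.753.
ΔS_mix = −R(n_A ln x_A + n_B ln x_B) = −8.314 × (1.44 ln 0.247 + 4.38 ln 0.753) = 27.1 J/K.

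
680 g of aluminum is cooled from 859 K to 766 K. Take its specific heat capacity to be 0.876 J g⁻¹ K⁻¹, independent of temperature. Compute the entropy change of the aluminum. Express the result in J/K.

ΔS = -68.3 J/K

ΔS = ∫dQ_rev/T = m c ln(T₂/T₁) = 680 × 0.876 × ln(766/859) = -68.3 J/K.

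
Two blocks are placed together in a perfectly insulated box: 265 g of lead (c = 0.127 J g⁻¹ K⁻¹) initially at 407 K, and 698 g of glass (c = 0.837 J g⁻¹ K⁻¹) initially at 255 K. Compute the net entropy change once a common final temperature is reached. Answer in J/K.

Energy balance: T_f = (m₁c₁T₁ + m₂c₂T₂)/(m₁c₁ + m₂c₂) = 263.28 K.
ΔS₁ = m₁c₁ ln(T_f/T₁) = 33.655 × ln(263.28/407) = -14.66 J/K.
ΔS₂ = m₂c₂ ln(T_f/T₂) = 584.226 × ln(263.28/255) = 18.67 J/K.
ΔS_total = -14.66 + 18.67 = 4.01 J/K.

ΔS_total = 4.01 J/K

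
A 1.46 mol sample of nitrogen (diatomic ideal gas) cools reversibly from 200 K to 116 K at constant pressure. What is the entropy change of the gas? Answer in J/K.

At constant pressure, ΔS = nC_p ln(T₂/T₁) with C_p = 7R/2 = 29.1 J mol⁻¹ K⁻¹.
ΔS = 1.46 × 29.1 × ln(116/200) = -23.1 J/K.

ΔS = -23.1 J/K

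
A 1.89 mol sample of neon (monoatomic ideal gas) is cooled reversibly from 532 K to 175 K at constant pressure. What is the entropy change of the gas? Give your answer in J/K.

At constant pressure, ΔS = nC_p ln(T₂/T₁) with C_p = 5R/2 = 20.79 J mol⁻¹ K⁻¹.
ΔS = 1.89 × 20.79 × ln(175/532) = -43.7 J/K.

ΔS = -43.7 J/K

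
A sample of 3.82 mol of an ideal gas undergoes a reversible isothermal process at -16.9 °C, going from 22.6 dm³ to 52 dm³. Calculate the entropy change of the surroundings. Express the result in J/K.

ΔS_surr = -26.5 J/K

For an isothermal ideal gas ΔS_gas = nR ln(V₂/V₁) = 3.82 × 8.314 × ln(52/22.6) = 26.5 J/K.
The process is reversible, so ΔS_surr = −ΔS_gas = -26.5 J/K and ΔS_universe = 0.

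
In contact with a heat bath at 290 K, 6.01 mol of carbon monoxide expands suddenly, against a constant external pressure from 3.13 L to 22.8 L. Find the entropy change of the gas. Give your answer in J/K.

Entropy is a state function, so ΔS_gas depends only on the end states.
For an isothermal ideal gas ΔS_gas = nR ln(V₂/V₁) = 6.01 × 8.314 × ln(22.8/3.13) = 99.2 J/K.

ΔS_gas = 99.2 J/K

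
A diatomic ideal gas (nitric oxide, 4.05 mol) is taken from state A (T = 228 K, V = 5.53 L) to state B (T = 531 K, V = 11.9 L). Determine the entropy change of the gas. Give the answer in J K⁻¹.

Entropy is a state function: ΔS = nC_V ln(T₂/T₁) + nR ln(V₂/V₁), with C_V = 5R/2 = 20.79 J mol⁻¹ K⁻¹ for a diatomic ideal gas.
ΔS = 4.05 × [20.79 × ln(531/228) + 8.314 × ln(11.9/5.53)] = 97 J/K.

ΔS = 97 J/K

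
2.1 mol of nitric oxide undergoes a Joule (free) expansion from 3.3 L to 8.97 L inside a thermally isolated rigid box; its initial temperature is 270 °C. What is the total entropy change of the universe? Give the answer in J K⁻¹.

For an ideal gas in free expansion Q = 0 and W = 0, so T is unchanged.
Entropy is a state function; using a reversible isothermal path, ΔS_gas = nR ln(V₂/V₁) = 2.1 × 8.314 × ln(8.97/3.3) = 17.5 J/K.
The insulated surroundings exchange no heat, so ΔS_surr = 0 and ΔS_universe = ΔS_gas.

ΔS_universe = 17.5 J/K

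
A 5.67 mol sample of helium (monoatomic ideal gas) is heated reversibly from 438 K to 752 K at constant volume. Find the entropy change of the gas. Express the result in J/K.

At constant volume, ΔS = nC_V ln(T₂/T₁) with C_V = 3R/2 = 12.47 J mol⁻¹ K⁻¹.
ΔS = 5.67 × 12.47 × ln(752/438) = 38.2 J/K.

ΔS = 38.2 J/K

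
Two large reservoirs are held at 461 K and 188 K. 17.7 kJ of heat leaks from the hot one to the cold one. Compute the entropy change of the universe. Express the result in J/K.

ΔS_hot = −Q/T_H = −17700/461 = -38.39 J/K and ΔS_cold = +Q/T_C = 17700/188 = 94.15 J/K.
ΔS_total = -38.39 + 94.15 = 55.8 J/K, positive as the second law requires.

ΔS_total = 55.8 J/K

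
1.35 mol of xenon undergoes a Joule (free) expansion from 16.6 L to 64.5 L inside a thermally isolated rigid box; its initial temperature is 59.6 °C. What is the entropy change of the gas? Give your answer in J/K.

For an ideal gas in free expansion Q = 0 and W = 0, so T is unchanged.
Entropy is a state function; using a reversible isothermal path, ΔS_gas = nR ln(V₂/V₁) = 1.35 × 8.314 × ln(64.5/16.6) = 15.2 J/K.

ΔS_gas = 15.2 J/K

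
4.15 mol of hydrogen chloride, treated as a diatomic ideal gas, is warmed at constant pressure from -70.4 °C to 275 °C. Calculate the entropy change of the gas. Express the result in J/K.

ΔS = 120 J/K

In kelvin: T₁ = 202.75 K, T₂ = 548.15 K. At constant pressure, ΔS = nC_p ln(T₂/T₁) with C_p = 7R/2 = 29.1 J mol⁻¹ K⁻¹.
ΔS = 4.15 × 29.1 × ln(548.15/202.75) = 120 J/K.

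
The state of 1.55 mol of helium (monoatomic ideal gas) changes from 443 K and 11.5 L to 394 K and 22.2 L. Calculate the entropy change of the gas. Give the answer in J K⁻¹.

Entropy is a state function: ΔS = nC_V ln(T₂/T₁) + nR ln(V₂/V₁), with C_V = 3R/2 = 12.47 J mol⁻¹ K⁻¹ for a monoatomic ideal gas.
ΔS = 1.55 × [12.47 × ln(394/443) + 8.314 × ln(22.2/11.5)] = 6.21 J/K.

ΔS = 6.21 J/K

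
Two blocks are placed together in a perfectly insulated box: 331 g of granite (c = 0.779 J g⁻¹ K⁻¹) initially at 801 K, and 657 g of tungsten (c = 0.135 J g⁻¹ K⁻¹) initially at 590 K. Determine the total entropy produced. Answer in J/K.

ΔS_total = 2.93 J/K

Energy balance: T_f = (m₁c₁T₁ + m₂c₂T₂)/(m₁c₁ + m₂c₂) = 747 K.
ΔS₁ = m₁c₁ ln(T_f/T₁) = 257.849 × ln(747/801) = -18 J/K.
ΔS₂ = m₂c₂ ln(T_f/T₂) = 88.695 × ln(747/590) = 20.93 J/K.
ΔS_total = -18 + 20.93 = 2.93 J/K.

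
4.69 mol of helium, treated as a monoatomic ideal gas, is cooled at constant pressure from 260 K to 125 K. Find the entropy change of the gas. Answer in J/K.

ΔS = -71.4 J/K

At constant pressure, ΔS = nC_p ln(T₂/T₁) with C_p = 5R/2 = 20.79 J mol⁻¹ K⁻¹.
ΔS = 4.69 × 20.79 × ln(125/260) = -71.4 J/K.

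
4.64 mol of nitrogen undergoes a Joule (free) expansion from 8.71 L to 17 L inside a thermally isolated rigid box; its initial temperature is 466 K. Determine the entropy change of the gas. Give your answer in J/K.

For an ideal gas in free expansion Q = 0 and W = 0, so T is unchanged.
Entropy is a state function; using a reversible isothermal path, ΔS_gas = nR ln(V₂/V₁) = 4.64 × 8.314 × ln(17/8.71) = 25.8 J/K.

ΔS_gas = 25.8 J/K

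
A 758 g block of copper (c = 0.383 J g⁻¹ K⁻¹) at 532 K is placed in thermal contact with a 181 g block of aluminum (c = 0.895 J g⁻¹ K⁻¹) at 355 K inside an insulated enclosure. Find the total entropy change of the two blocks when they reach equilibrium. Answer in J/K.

ΔS_total = 8.14 J/K

Energy balance: T_f = (m₁c₁T₁ + m₂c₂T₂)/(m₁c₁ + m₂c₂) = 468.61 K.
ΔS₁ = m₁c₁ ln(T_f/T₁) = 290.314 × ln(468.61/532) = -36.835 J/K.
ΔS₂ = m₂c₂ ln(T_f/T₂) = 161.995 × ln(468.61/355) = 44.977 J/K.
ΔS_total = -36.835 + 44.977 = 8.14 J/K.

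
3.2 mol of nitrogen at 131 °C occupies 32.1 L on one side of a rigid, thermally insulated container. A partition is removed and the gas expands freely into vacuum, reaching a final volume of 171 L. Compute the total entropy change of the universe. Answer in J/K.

ΔS_universe = 44.5 J/K

For an ideal gas in free expansion Q = 0 and W = 0, so T is unchanged.
Entropy is a state function; using a reversible isothermal path, ΔS_gas = nR ln(V₂/V₁) = 3.2 × 8.314 × ln(171/32.1) = 44.5 J/K.
The insulated surroundings exchange no heat, so ΔS_surr = 0 and ΔS_universe = ΔS_gas.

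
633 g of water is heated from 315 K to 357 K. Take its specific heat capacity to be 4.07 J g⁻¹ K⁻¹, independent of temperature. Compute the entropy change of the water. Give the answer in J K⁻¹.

ΔS = ∫dQ_rev/T = m c ln(T₂/T₁) = 633 × 4.07 × ln(357/315) = 322 J/K.

ΔS = 322 J/K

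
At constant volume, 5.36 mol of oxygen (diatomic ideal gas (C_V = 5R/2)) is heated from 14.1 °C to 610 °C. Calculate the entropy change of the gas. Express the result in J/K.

ΔS = 125 J/K

In kelvin: T₁ = 287.25 K, T₂ = 883.15 K. At constant volume, ΔS = nC_V ln(T₂/T₁) with C_V = 5R/2 = 20.79 J mol⁻¹ K⁻¹.
ΔS = 5.36 × 20.79 × ln(883.15/287.25) = 125 J/K.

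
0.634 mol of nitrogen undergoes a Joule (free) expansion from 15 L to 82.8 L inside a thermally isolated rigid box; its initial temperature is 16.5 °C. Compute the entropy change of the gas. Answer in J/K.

ΔS_gas = 9 J/K

For an ideal gas in free expansion Q = 0 and W = 0, so T is unchanged.
Entropy is a state function; using a reversible isothermal path, ΔS_gas = nR ln(V₂/V₁) = 0.634 × 8.314 × ln(82.8/15) = 9 J/K.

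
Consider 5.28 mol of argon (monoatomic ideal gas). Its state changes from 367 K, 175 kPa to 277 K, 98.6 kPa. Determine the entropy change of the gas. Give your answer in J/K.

ΔS = nC_p ln(T₂/T₁) − nR ln(P₂/P₁), with C_p = 5R/2 = 20.79 J mol⁻¹ K⁻¹ for a monoatomic ideal gas.
ΔS = 5.28 × [20.79 × ln(277/367) − 8.314 × ln(98.6/175)] = -5.69 J/K.

ΔS = -5.69 J/K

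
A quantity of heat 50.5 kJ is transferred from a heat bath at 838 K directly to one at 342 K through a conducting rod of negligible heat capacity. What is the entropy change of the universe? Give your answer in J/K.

ΔS_hot = −Q/T_H = −50500/838 = -60.26 J/K and ΔS_cold = +Q/T_C = 50500/342 = 147.7 J/K.
ΔS_total = -60.26 + 147.7 = 87.4 J/K, positive as the second law requires.

ΔS_total = 87.4 J/K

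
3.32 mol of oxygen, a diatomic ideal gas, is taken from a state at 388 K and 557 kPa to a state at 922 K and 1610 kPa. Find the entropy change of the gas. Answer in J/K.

ΔS = 54.3 J/K

ΔS = nC_p ln(T₂/T₁) − nR ln(P₂/P₁), with C_p = 7R/2 = 29.1 J mol⁻¹ K⁻¹ for a diatomic ideal gas.
ΔS = 3.32 × [29.1 × ln(922/388) − 8.314 × ln(1610/557)] = 54.3 J/K.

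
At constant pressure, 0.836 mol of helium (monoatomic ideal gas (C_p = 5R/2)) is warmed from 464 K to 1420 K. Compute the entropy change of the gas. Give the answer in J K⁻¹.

ΔS = 19.4 J/K

At constant pressure, ΔS = nC_p ln(T₂/T₁) with C_p = 5R/2 = 20.79 J mol⁻¹ K⁻¹.
ΔS = 0.836 × 20.79 × ln(1420/464) = 19.4 J/K.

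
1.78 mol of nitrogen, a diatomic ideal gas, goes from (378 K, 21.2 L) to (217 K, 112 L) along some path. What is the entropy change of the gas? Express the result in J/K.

ΔS = 4.1 J/K

Entropy is a state function: ΔS = nC_V ln(T₂/T₁) + nR ln(V₂/V₁), with C_V = 5R/2 = 20.79 J mol⁻¹ K⁻¹ for a diatomic ideal gas.
ΔS = 1.78 × [20.79 × ln(217/378) + 8.314 × ln(112/21.2)] = 4.1 J/K.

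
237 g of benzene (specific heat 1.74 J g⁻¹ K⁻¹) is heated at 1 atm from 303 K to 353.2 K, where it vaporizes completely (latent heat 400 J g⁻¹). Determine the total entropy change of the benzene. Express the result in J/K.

ΔS = 332 J/K

Warming step: ΔS₁ = m c ln(T_tr/T_i) = 237 × 1.74 × ln(353.2/303) = 63.22 J/K.
Phase change: ΔS₂ = +mL/T_tr = 237 × 400 / 353.2 = 268.4 J/K.
ΔS_total = (63.22) + (268.4) = 332 J/K.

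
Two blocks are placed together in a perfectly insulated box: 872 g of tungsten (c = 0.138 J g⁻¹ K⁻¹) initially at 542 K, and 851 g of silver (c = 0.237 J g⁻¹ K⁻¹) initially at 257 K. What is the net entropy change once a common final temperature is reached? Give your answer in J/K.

Energy balance: T_f = (m₁c₁T₁ + m₂c₂T₂)/(m₁c₁ + m₂c₂) = 363.5 K.
ΔS₁ = m₁c₁ ln(T_f/T₁) = 120.336 × ln(363.5/542) = -48.07 J/K.
ΔS₂ = m₂c₂ ln(T_f/T₂) = 201.687 × ln(363.5/257) = 69.93 J/K.
ΔS_total = -48.07 + 69.93 = 21.9 J/K.

ΔS_total = 21.9 J/K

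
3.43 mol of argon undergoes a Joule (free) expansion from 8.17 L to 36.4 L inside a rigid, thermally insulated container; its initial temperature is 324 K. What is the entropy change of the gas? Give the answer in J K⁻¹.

For an ideal gas in free expansion Q = 0 and W = 0, so T is unchanged.
Entropy is a state function; using a reversible isothermal path, ΔS_gas = nR ln(V₂/V₁) = 3.43 × 8.314 × ln(36.4/8.17) = 42.6 J/K.

ΔS_gas = 42.6 J/K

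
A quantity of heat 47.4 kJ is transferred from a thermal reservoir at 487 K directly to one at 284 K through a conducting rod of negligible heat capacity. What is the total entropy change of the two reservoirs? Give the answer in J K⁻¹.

ΔS_total = 69.6 J/K

ΔS_hot = −Q/T_H = −47400/487 = -97.33 J/K and ΔS_cold = +Q/T_C = 47400/284 = 166.9 J/K.
ΔS_total = -97.33 + 166.9 = 69.6 J/K, positive as the second law requires.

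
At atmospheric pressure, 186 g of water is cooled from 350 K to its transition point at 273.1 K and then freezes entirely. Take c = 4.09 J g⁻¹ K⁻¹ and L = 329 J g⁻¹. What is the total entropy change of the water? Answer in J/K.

ΔS = -413 J/K

Cooling step: ΔS₁ = m c ln(T_tr/T_i) = 186 × 4.09 × ln(273.1/350) = -188.7 J/K.
Phase change: ΔS₂ = −mL/T_tr = −186 × 329 / 273.1 = -224.1 J/K.
ΔS_total = (-188.7) + (-224.1) = -413 J/K.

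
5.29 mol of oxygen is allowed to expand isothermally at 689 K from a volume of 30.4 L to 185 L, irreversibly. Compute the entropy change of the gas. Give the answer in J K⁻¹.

Entropy is a state function, so ΔS_gas depends only on the end states.
For an isothermal ideal gas ΔS_gas = nR ln(V₂/V₁) = 5.29 × 8.314 × ln(185/30.4) = 79.4 J/K.

ΔS_gas = 79.4 J/K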